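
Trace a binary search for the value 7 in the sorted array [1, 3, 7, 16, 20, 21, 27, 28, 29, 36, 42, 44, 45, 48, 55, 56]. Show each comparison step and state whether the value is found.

Binary search for 7 in [1, 3, 7, 16, 20, 21, 27, 28, 29, 36, 42, 44, 45, 48, 55, 56]:

lo=0, hi=15, mid=7, arr[mid]=28 -> 28 > 7, search left half
lo=0, hi=6, mid=3, arr[mid]=16 -> 16 > 7, search left half
lo=0, hi=2, mid=1, arr[mid]=3 -> 3 < 7, search right half
lo=2, hi=2, mid=2, arr[mid]=7 -> Found target at index 2!

Binary search finds 7 at index 2 after 4 comparisons. The search repeatedly halves the search space by comparing with the middle element.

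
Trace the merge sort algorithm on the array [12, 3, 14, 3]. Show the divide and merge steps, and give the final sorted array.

Merge sort trace:

Split: [12, 3, 14, 3] -> [12, 3] and [14, 3]
  Split: [12, 3] -> [12] and [3]
  Merge: [12] + [3] -> [3, 12]
  Split: [14, 3] -> [14] and [3]
  Merge: [14] + [3] -> [3, 14]
Merge: [3, 12] + [3, 14] -> [3, 3, 12, 14]

Final sorted array: [3, 3, 12, 14]

The merge sort proceeds by recursively splitting the array and merging sorted halves.
After all merges, the sorted array is [3, 3, 12, 14].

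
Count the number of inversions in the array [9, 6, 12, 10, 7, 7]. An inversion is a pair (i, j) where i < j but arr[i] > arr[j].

Finding inversions in [9, 6, 12, 10, 7, 7]:

(0, 1): arr[0]=9 > arr[1]=6
(0, 4): arr[0]=9 > arr[4]=7
(0, 5): arr[0]=9 > arr[5]=7
(2, 3): arr[2]=12 > arr[3]=10
(2, 4): arr[2]=12 > arr[4]=7
(2, 5): arr[2]=12 > arr[5]=7
(3, 4): arr[3]=10 > arr[4]=7
(3, 5): arr[3]=10 > arr[5]=7

Total inversions: 8

The array has 8 inversion(s): (0,1), (0,4), (0,5), (2,3), (2,4), (2,5), (3,4), (3,5). Each pair (i,j) satisfies i < j and arr[i] > arr[j].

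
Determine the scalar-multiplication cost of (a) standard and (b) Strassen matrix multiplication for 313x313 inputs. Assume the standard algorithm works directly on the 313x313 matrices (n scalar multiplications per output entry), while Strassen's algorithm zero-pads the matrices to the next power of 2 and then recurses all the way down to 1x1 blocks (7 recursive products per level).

Matrix multiplication for 313x313 matrices:

Strassen's algorithm requires power-of-2 dimensions. Pad 313x313 to 512x512 (next power of 2).

Standard algorithm: 313^3 = 30664297 multiplications
Strassen's algorithm: 7^(log2(512)) = 7^9 = 40353607 multiplications
Difference: 30664297 - 40353607 = -9689310 (Strassen uses MORE here due to padding overhead — for small or just-over-power-of-2 n, padding can outweigh the per-level savings)

Standard: 30664297 multiplications (313^3). Strassen: 40353607 multiplications (7^9, after padding to 512x512). Strassen reduces 8 recursive multiplications to 7 at each level.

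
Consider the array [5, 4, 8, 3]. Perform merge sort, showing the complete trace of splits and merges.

Merge sort trace:

Split: [5, 4, 8, 3] -> [5, 4] and [8, 3]
  Split: [5, 4] -> [5] and [4]
  Merge: [5] + [4] -> [4, 5]
  Split: [8, 3] -> [8] and [3]
  Merge: [8] + [3] -> [3, 8]
Merge: [4, 5] + [3, 8] -> [3, 4, 5, 8]

Final sorted array: [3, 4, 5, 8]

The merge sort proceeds by recursively splitting the array and merging sorted halves.
After all merges, the sorted array is [3, 4, 5, 8].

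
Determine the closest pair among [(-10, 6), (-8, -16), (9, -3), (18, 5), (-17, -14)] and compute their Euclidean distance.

Computing all pairwise distances among 5 points:

d((-10, 6), (-8, -16)) = 22.0907
d((-10, 6), (9, -3)) = 21.0238
d((-10, 6), (18, 5)) = 28.0179
d((-10, 6), (-17, -14)) = 21.1896
d((-8, -16), (9, -3)) = 21.4009
d((-8, -16), (18, 5)) = 33.4215
d((-8, -16), (-17, -14)) = 9.2195 <-- minimum
d((9, -3), (18, 5)) = 12.0416
d((9, -3), (-17, -14)) = 28.2312
d((18, 5), (-17, -14)) = 39.8246

Closest pair: (-8, -16) and (-17, -14) with distance 9.2195

The closest pair is (-8, -16) and (-17, -14) with Euclidean distance 9.2195. For 5 points, brute-force pairwise comparison is shown above. For large n, the divide-and-conquer algorithm (sort by x, recurse on halves, check the dividing strip) achieves O(n log n).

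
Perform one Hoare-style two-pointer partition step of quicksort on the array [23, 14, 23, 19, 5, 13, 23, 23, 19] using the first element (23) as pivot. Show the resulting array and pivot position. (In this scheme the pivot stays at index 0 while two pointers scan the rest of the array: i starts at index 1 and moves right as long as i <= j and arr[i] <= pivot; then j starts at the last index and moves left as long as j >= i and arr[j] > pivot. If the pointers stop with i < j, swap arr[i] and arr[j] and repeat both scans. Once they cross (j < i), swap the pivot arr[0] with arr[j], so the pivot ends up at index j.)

Hoare-style two-pointer partition with pivot = 23:

Initial array: [23, 14, 23, 19, 5, 13, 23, 23, 19]

Pointers start at i = 1, j = 8.
i ends at 9, j ends at 8: the pointers have crossed (j < i), so scanning stops.

Swap pivot arr[0] with arr[8] to place pivot at position 8: [19, 14, 23, 19, 5, 13, 23, 23, 23]
Pivot position: 8

After partitioning with pivot 23, the array becomes [19, 14, 23, 19, 5, 13, 23, 23, 23]. The pivot is placed at index 8. All elements to the left of the pivot are <= 23, and all elements to the right are > 23.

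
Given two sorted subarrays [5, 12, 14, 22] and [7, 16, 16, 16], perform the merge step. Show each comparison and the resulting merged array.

Merging process:

Compare 5 vs 7: take 5 from left. Merged: [5]
Compare 12 vs 7: take 7 from right. Merged: [5, 7]
Compare 12 vs 16: take 12 from left. Merged: [5, 7, 12]
Compare 14 vs 16: take 14 from left. Merged: [5, 7, 12, 14]
Compare 22 vs 16: take 16 from right. Merged: [5, 7, 12, 14, 16]
Compare 22 vs 16: take 16 from right. Merged: [5, 7, 12, 14, 16, 16]
Compare 22 vs 16: take 16 from right. Merged: [5, 7, 12, 14, 16, 16, 16]
Append remaining from left: [22]. Merged: [5, 7, 12, 14, 16, 16, 16, 22]

Final merged array: [5, 7, 12, 14, 16, 16, 16, 22]
Total comparisons: 7

The merged array is [5, 7, 12, 14, 16, 16, 16, 22], requiring 7 comparisons. The merge step runs in O(n) time where n is the total number of elements.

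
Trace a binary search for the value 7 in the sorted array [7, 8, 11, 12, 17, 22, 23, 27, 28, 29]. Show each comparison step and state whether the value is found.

Binary search for 7 in [7, 8, 11, 12, 17, 22, 23, 27, 28, 29]:

lo=0, hi=9, mid=4, arr[mid]=17 -> 17 > 7, search left half
lo=0, hi=3, mid=1, arr[mid]=8 -> 8 > 7, search left half
lo=0, hi=0, mid=0, arr[mid]=7 -> Found target at index 0!

Binary search finds 7 at index 0 after 3 comparisons. The search repeatedly halves the search space by comparing with the middle element.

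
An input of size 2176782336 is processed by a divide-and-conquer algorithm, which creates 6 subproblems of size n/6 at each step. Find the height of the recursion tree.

For divide and conquer with division factor 6:

Problem sizes at each level:
Level 0: 2176782336
Level 1: 362797056
Level 2: 60466176
Level 3: 10077696
Level 4: 1679616
Level 5: 279936
Level 6: 46656
Level 7: 7776
Level 8: 1296
Level 9: 216
Level 10: 36
Level 11: 6
Level 12: 1

The root is level 0 and the size-1 base case is level 12 (the tree spans levels 0 through 12, i.e. 13 levels counting the root), so the depth is the number of divisions: log_6(2176782336) = 12

The recursion tree depth is log_6(2176782336) = 12. At each level, the problem size is divided by 6, so it takes 12 divisions to reduce to a base case of size 1. The algorithm makes 6 recursive calls at each level.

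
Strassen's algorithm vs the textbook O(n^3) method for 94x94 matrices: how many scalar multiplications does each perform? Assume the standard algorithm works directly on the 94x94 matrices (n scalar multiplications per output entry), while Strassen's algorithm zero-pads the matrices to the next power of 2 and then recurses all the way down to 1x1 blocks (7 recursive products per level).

Matrix multiplication for 94x94 matrices:

Strassen's algorithm requires power-of-2 dimensions. Pad 94x94 to 128x128 (next power of 2).

Standard algorithm: 94^3 = 830584 multiplications
Strassen's algorithm: 7^(log2(128)) = 7^7 = 823543 multiplications
Savings: 830584 - 823543 = 7041 multiplications

Standard: 830584 multiplications (94^3). Strassen: 823543 multiplications (7^7, after padding to 128x128). Strassen reduces 8 recursive multiplications to 7 at each level.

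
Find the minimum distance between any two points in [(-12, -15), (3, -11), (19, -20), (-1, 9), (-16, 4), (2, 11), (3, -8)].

Computing all pairwise distances among 7 points:

d((-12, -15), (3, -11)) = 15.5242
d((-12, -15), (19, -20)) = 31.4006
d((-12, -15), (-1, 9)) = 26.4008
d((-12, -15), (-16, 4)) = 19.4165
d((-12, -15), (2, 11)) = 29.5296
d((-12, -15), (3, -8)) = 16.5529
d((3, -11), (19, -20)) = 18.3576
d((3, -11), (-1, 9)) = 20.3961
d((3, -11), (-16, 4)) = 24.2074
d((3, -11), (2, 11)) = 22.0227
d((3, -11), (3, -8)) = 3.0 <-- minimum
d((19, -20), (-1, 9)) = 35.2278
d((19, -20), (-16, 4)) = 42.4382
d((19, -20), (2, 11)) = 35.3553
d((19, -20), (3, -8)) = 20.0
d((-1, 9), (-16, 4)) = 15.8114
d((-1, 9), (2, 11)) = 3.6056
d((-1, 9), (3, -8)) = 17.4642
d((-16, 4), (2, 11)) = 19.3132
d((-16, 4), (3, -8)) = 22.4722
d((2, 11), (3, -8)) = 19.0263

Closest pair: (3, -11) and (3, -8) with distance 3.0

The closest pair is (3, -11) and (3, -8) with Euclidean distance 3.0. For 7 points, brute-force pairwise comparison is shown above. For large n, the divide-and-conquer algorithm (sort by x, recurse on halves, check the dividing strip) achieves O(n log n).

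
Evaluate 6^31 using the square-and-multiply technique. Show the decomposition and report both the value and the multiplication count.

Computing 6^31 by squaring (build up from 6^1; each line after the first costs one multiplication):

6^1 = 6
6^2 = (6^1)^2 = 6^2 = 36
6^3 = 6 * 6^2 = 6 * 36 = 216
6^6 = (6^3)^2 = 216^2 = 46656
6^7 = 6 * 6^6 = 6 * 46656 = 279936
6^14 = (6^7)^2 = 279936^2 = 78364164096
6^15 = 6 * 6^14 = 6 * 78364164096 = 470184984576
6^30 = (6^15)^2 = 470184984576^2 = 221073919720733357899776
6^31 = 6 * 6^30 = 6 * 221073919720733357899776 = 1326443518324400147398656

Result: 1326443518324400147398656
Multiplications needed: 8 (8 lines after 6^1)

6^31 = 1326443518324400147398656. Using exponentiation by squaring, this requires 8 multiplications. The key idea: if the exponent is even, square the half-power; if odd, multiply by the base once.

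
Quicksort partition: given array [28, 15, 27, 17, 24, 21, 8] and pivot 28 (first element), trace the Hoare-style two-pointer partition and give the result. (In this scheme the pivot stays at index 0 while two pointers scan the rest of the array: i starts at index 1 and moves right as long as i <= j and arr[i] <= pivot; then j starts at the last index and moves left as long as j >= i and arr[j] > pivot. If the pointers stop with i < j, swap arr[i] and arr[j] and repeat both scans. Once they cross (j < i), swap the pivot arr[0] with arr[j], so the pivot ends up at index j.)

Hoare-style two-pointer partition with pivot = 28:

Initial array: [28, 15, 27, 17, 24, 21, 8]

Pointers start at i = 1, j = 6.
i ends at 7, j ends at 6: the pointers have crossed (j < i), so scanning stops.

Swap pivot arr[0] with arr[6] to place pivot at position 6: [8, 15, 27, 17, 24, 21, 28]
Pivot position: 6

After partitioning with pivot 28, the array becomes [8, 15, 27, 17, 24, 21, 28]. The pivot is placed at index 6. All elements to the left of the pivot are <= 28, and all elements to the right are > 28.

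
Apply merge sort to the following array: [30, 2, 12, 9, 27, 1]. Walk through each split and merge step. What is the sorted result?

Merge sort trace:

Split: [30, 2, 12, 9, 27, 1] -> [30, 2, 12] and [9, 27, 1]
  Split: [30, 2, 12] -> [30] and [2, 12]
    Split: [2, 12] -> [2] and [12]
    Merge: [2] + [12] -> [2, 12]
  Merge: [30] + [2, 12] -> [2, 12, 30]
  Split: [9, 27, 1] -> [9] and [27, 1]
    Split: [27, 1] -> [27] and [1]
    Merge: [27] + [1] -> [1, 27]
  Merge: [9] + [1, 27] -> [1, 9, 27]
Merge: [2, 12, 30] + [1, 9, 27] -> [1, 2, 9, 12, 27, 30]

Final sorted array: [1, 2, 9, 12, 27, 30]

The merge sort proceeds by recursively splitting the array and merging sorted halves.
After all merges, the sorted array is [1, 2, 9, 12, 27, 30].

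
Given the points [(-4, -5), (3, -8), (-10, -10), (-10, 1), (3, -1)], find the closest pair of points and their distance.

Computing all pairwise distances among 5 points:

d((-4, -5), (3, -8)) = 7.6158
d((-4, -5), (-10, -10)) = 7.8102
d((-4, -5), (-10, 1)) = 8.4853
d((-4, -5), (3, -1)) = 8.0623
d((3, -8), (-10, -10)) = 13.1529
d((3, -8), (-10, 1)) = 15.8114
d((3, -8), (3, -1)) = 7.0 <-- minimum
d((-10, -10), (-10, 1)) = 11.0
d((-10, -10), (3, -1)) = 15.8114
d((-10, 1), (3, -1)) = 13.1529

Closest pair: (3, -8) and (3, -1) with distance 7.0

The closest pair is (3, -8) and (3, -1) with Euclidean distance 7.0. For 5 points, brute-force pairwise comparison is shown above. For large n, the divide-and-conquer algorithm (sort by x, recurse on halves, check the dividing strip) achieves O(n log n).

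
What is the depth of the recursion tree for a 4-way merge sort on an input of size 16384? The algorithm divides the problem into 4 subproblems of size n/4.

For divide and conquer with division factor 4:

Problem sizes at each level:
Level 0: 16384
Level 1: 4096
Level 2: 1024
Level 3: 256
Level 4: 64
Level 5: 16
Level 6: 4
Level 7: 1

The root is level 0 and the size-1 base case is level 7 (the tree spans levels 0 through 7, i.e. 8 levels counting the root), so the depth is the number of divisions: log_4(16384) = 7

The recursion tree depth is log_4(16384) = 7. At each level, the problem size is divided by 4, so it takes 7 divisions to reduce to a base case of size 1. The algorithm makes 4 recursive calls at each level.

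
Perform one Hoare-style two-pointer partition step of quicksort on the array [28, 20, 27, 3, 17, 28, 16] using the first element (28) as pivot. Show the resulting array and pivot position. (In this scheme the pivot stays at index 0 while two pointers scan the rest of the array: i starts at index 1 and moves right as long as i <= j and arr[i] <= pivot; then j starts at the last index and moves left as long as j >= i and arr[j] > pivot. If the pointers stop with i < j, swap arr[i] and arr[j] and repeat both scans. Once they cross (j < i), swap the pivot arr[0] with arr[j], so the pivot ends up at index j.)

Hoare-style two-pointer partition with pivot = 28:

Initial array: [28, 20, 27, 3, 17, 28, 16]

Pointers start at i = 1, j = 6.
i ends at 7, j ends at 6: the pointers have crossed (j < i), so scanning stops.

Swap pivot arr[0] with arr[6] to place pivot at position 6: [16, 20, 27, 3, 17, 28, 28]
Pivot position: 6

After partitioning with pivot 28, the array becomes [16, 20, 27, 3, 17, 28, 28]. The pivot is placed at index 6. All elements to the left of the pivot are <= 28, and all elements to the right are > 28.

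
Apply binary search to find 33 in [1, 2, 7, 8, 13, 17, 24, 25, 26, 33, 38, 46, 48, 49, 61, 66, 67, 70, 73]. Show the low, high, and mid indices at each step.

Binary search for 33 in [1, 2, 7, 8, 13, 17, 24, 25, 26, 33, 38, 46, 48, 49, 61, 66, 67, 70, 73]:

lo=0, hi=18, mid=9, arr[mid]=33 -> Found target at index 9!

Binary search finds 33 at index 9 after 1 comparisons. The search repeatedly halves the search space by comparing with the middle element.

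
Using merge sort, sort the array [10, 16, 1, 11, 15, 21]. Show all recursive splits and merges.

Merge sort trace:

Split: [10, 16, 1, 11, 15, 21] -> [10, 16, 1] and [11, 15, 21]
  Split: [10, 16, 1] -> [10] and [16, 1]
    Split: [16, 1] -> [16] and [1]
    Merge: [16] + [1] -> [1, 16]
  Merge: [10] + [1, 16] -> [1, 10, 16]
  Split: [11, 15, 21] -> [11] and [15, 21]
    Split: [15, 21] -> [15] and [21]
    Merge: [15] + [21] -> [15, 21]
  Merge: [11] + [15, 21] -> [11, 15, 21]
Merge: [1, 10, 16] + [11, 15, 21] -> [1, 10, 11, 15, 16, 21]

Final sorted array: [1, 10, 11, 15, 16, 21]

The merge sort proceeds by recursively splitting the array and merging sorted halves.
After all merges, the sorted array is [1, 10, 11, 15, 16, 21].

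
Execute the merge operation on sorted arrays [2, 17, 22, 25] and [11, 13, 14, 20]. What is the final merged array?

Merging process:

Compare 2 vs 11: take 2 from left. Merged: [2]
Compare 17 vs 11: take 11 from right. Merged: [2, 11]
Compare 17 vs 13: take 13 from right. Merged: [2, 11, 13]
Compare 17 vs 14: take 14 from right. Merged: [2, 11, 13, 14]
Compare 17 vs 20: take 17 from left. Merged: [2, 11, 13, 14, 17]
Compare 22 vs 20: take 20 from right. Merged: [2, 11, 13, 14, 17, 20]
Append remaining from left: [22, 25]. Merged: [2, 11, 13, 14, 17, 20, 22, 25]

Final merged array: [2, 11, 13, 14, 17, 20, 22, 25]
Total comparisons: 6

The merged array is [2, 11, 13, 14, 17, 20, 22, 25], requiring 6 comparisons. The merge step runs in O(n) time where n is the total number of elements.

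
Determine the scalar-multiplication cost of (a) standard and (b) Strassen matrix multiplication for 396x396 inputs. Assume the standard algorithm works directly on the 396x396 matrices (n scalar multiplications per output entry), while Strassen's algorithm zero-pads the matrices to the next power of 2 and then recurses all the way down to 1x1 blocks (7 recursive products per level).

Matrix multiplication for 396x396 matrices:

Strassen's algorithm requires power-of-2 dimensions. Pad 396x396 to 512x512 (next power of 2).

Standard algorithm: 396^3 = 62099136 multiplications
Strassen's algorithm: 7^(log2(512)) = 7^9 = 40353607 multiplications
Savings: 62099136 - 40353607 = 21745529 multiplications

Standard: 62099136 multiplications (396^3). Strassen: 40353607 multiplications (7^9, after padding to 512x512). Strassen reduces 8 recursive multiplications to 7 at each level.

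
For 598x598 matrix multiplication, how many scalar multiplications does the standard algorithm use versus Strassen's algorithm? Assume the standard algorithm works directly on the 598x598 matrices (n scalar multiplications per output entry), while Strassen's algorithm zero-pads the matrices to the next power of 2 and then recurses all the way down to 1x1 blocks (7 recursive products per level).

Matrix multiplication for 598x598 matrices:

Strassen's algorithm requires power-of-2 dimensions. Pad 598x598 to 1024x1024 (next power of 2).

Standard algorithm: 598^3 = 213847192 multiplications
Strassen's algorithm: 7^(log2(1024)) = 7^10 = 282475249 multiplications
Difference: 213847192 - 282475249 = -68628057 (Strassen uses MORE here due to padding overhead — for small or just-over-power-of-2 n, padding can outweigh the per-level savings)

Standard: 213847192 multiplications (598^3). Strassen: 282475249 multiplications (7^10, after padding to 1024x1024). Strassen reduces 8 recursive multiplications to 7 at each level.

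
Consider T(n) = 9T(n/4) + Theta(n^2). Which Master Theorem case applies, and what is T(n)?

Master Theorem for T(n) = 9T(n/4) + O(n^2):

a = 9, b = 4, c = 2
log_b(a) = log_4(9) = 1.5850

Case 3: c = 2 > log_4(9) = 1.5850
T(n) = O(n^2) = O(n^2)

For T(n) = 9T(n/4) + O(n^2): log_4(9) = 1.5850. This is Case 3 of the Master Theorem (c > log_b(a), work dominated by root), giving O(n^2).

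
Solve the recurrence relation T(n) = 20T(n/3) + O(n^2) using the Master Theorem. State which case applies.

Master Theorem for T(n) = 20T(n/3) + O(n^2):

a = 20, b = 3, c = 2
log_b(a) = log_3(20) = 2.7268

Case 1: c = 2 < log_3(20) = 2.7268
T(n) = O(n^(log_3 20))

For T(n) = 20T(n/3) + O(n^2): log_3(20) = 2.7268. This is Case 1 of the Master Theorem (c < log_b(a), work dominated by leaves), giving O(n^(log_3 20)).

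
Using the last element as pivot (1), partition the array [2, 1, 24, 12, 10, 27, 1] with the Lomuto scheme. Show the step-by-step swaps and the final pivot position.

Lomuto partition with pivot = 1:

Initial array: [2, 1, 24, 12, 10, 27, 1]

arr[0]=2 > 1: no swap
arr[1]=1 <= 1: swap with position 0, array becomes [1, 2, 24, 12, 10, 27, 1]
arr[2]=24 > 1: no swap
arr[3]=12 > 1: no swap
arr[4]=10 > 1: no swap
arr[5]=27 > 1: no swap

Place pivot at position 1: [1, 1, 24, 12, 10, 27, 2]
Pivot position: 1

After partitioning with pivot 1, the array becomes [1, 1, 24, 12, 10, 27, 2]. The pivot is placed at index 1. All elements to the left of the pivot are <= 1, and all elements to the right are > 1.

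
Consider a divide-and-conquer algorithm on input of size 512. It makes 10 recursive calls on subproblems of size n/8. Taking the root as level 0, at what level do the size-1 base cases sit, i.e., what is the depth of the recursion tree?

For divide and conquer with division factor 8:

Problem sizes at each level:
Level 0: 512
Level 1: 64
Level 2: 8
Level 3: 1

The root is level 0 and the size-1 base case is level 3 (the tree spans levels 0 through 3, i.e. 4 levels counting the root), so the depth is the number of divisions: log_8(512) = 3

The recursion tree depth is log_8(512) = 3. At each level, the problem size is divided by 8, so it takes 3 divisions to reduce to a base case of size 1. The algorithm makes 10 recursive calls at each level.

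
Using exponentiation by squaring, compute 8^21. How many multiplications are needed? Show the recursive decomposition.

Computing 8^21 by squaring (build up from 8^1; each line after the first costs one multiplication):

8^1 = 8
8^2 = (8^1)^2 = 8^2 = 64
8^4 = (8^2)^2 = 64^2 = 4096
8^5 = 8 * 8^4 = 8 * 4096 = 32768
8^10 = (8^5)^2 = 32768^2 = 1073741824
8^20 = (8^10)^2 = 1073741824^2 = 1152921504606846976
8^21 = 8 * 8^20 = 8 * 1152921504606846976 = 9223372036854775808

Result: 9223372036854775808
Multiplications needed: 6 (6 lines after 8^1)

8^21 = 9223372036854775808. Using exponentiation by squaring, this requires 6 multiplications. The key idea: if the exponent is even, square the half-power; if odd, multiply by the base once.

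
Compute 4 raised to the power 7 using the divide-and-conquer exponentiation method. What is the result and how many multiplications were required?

Computing 4^7 by squaring (build up from 4^1; each line after the first costs one multiplication):

4^1 = 4
4^2 = (4^1)^2 = 4^2 = 16
4^3 = 4 * 4^2 = 4 * 16 = 64
4^6 = (4^3)^2 = 64^2 = 4096
4^7 = 4 * 4^6 = 4 * 4096 = 16384

Result: 16384
Multiplications needed: 4 (4 lines after 4^1)

4^7 = 16384. Using exponentiation by squaring, this requires 4 multiplications. The key idea: if the exponent is even, square the half-power; if odd, multiply by the base once.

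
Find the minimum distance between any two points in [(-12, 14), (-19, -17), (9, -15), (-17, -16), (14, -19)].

Computing all pairwise distances among 5 points:

d((-12, 14), (-19, -17)) = 31.7805
d((-12, 14), (9, -15)) = 35.805
d((-12, 14), (-17, -16)) = 30.4138
d((-12, 14), (14, -19)) = 42.0119
d((-19, -17), (9, -15)) = 28.0713
d((-19, -17), (-17, -16)) = 2.2361 <-- minimum
d((-19, -17), (14, -19)) = 33.0606
d((9, -15), (-17, -16)) = 26.0192
d((9, -15), (14, -19)) = 6.4031
d((-17, -16), (14, -19)) = 31.1448

Closest pair: (-19, -17) and (-17, -16) with distance 2.2361

The closest pair is (-19, -17) and (-17, -16) with Euclidean distance 2.2361. For 5 points, brute-force pairwise comparison is shown above. For large n, the divide-and-conquer algorithm (sort by x, recurse on halves, check the dividing strip) achieves O(n log n).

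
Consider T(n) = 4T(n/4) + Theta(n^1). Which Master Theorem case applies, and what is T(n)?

Master Theorem for T(n) = 4T(n/4) + O(n^1):

a = 4, b = 4, c = 1
log_b(a) = log_4(4) = 1.0000

Case 2: c = 1 = log_4(4) = 1.0000
T(n) = O(n^1 log n) = O(n log n)

For T(n) = 4T(n/4) + O(n^1): log_4(4) = 1.0000. This is Case 2 of the Master Theorem (c = log_b(a), equal work at all levels), giving O(n log n).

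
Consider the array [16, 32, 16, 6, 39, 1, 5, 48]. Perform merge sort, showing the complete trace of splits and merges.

Merge sort trace:

Split: [16, 32, 16, 6, 39, 1, 5, 48] -> [16, 32, 16, 6] and [39, 1, 5, 48]
  Split: [16, 32, 16, 6] -> [16, 32] and [16, 6]
    Split: [16, 32] -> [16] and [32]
    Merge: [16] + [32] -> [16, 32]
    Split: [16, 6] -> [16] and [6]
    Merge: [16] + [6] -> [6, 16]
  Merge: [16, 32] + [6, 16] -> [6, 16, 16, 32]
  Split: [39, 1, 5, 48] -> [39, 1] and [5, 48]
    Split: [39, 1] -> [39] and [1]
    Merge: [39] + [1] -> [1, 39]
    Split: [5, 48] -> [5] and [48]
    Merge: [5] + [48] -> [5, 48]
  Merge: [1, 39] + [5, 48] -> [1, 5, 39, 48]
Merge: [6, 16, 16, 32] + [1, 5, 39, 48] -> [1, 5, 6, 16, 16, 32, 39, 48]

Final sorted array: [1, 5, 6, 16, 16, 32, 39, 48]

The merge sort proceeds by recursively splitting the array and merging sorted halves.
After all merges, the sorted array is [1, 5, 6, 16, 16, 32, 39, 48].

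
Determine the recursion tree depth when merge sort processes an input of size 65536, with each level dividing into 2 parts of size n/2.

For divide and conquer with division factor 2:

Problem sizes at each level:
Level 0: 65536
Level 1: 32768
Level 2: 16384
Level 3: 8192
Level 4: 4096
Level 5: 2048
Level 6: 1024
Level 7: 512
Level 8: 256
Level 9: 128
Level 10: 64
Level 11: 32
Level 12: 16
Level 13: 8
Level 14: 4
Level 15: 2
Level 16: 1

The root is level 0 and the size-1 base case is level 16 (the tree spans levels 0 through 16, i.e. 17 levels counting the root), so the depth is the number of divisions: log_2(65536) = 16

The recursion tree depth is log_2(65536) = 16. At each level, the problem size is divided by 2, so it takes 16 divisions to reduce to a base case of size 1. The algorithm makes 2 recursive calls at each level.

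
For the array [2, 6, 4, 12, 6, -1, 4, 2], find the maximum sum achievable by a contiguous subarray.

Using Kadane's algorithm on [2, 6, 4, 12, 6, -1, 4, 2]:

Scanning through the array:
Position 1 (value 6): max_ending_here = 8, max_so_far = 8
Position 2 (value 4): max_ending_here = 12, max_so_far = 12
Position 3 (value 12): max_ending_here = 24, max_so_far = 24
Position 4 (value 6): max_ending_here = 30, max_so_far = 30
Position 5 (value -1): max_ending_here = 29, max_so_far = 30
Position 6 (value 4): max_ending_here = 33, max_so_far = 33
Position 7 (value 2): max_ending_here = 35, max_so_far = 35

Maximum subarray: [2, 6, 4, 12, 6, -1, 4, 2]
Maximum sum: 35

The maximum subarray is [2, 6, 4, 12, 6, -1, 4, 2] with sum 35. This subarray runs from index 0 to index 7.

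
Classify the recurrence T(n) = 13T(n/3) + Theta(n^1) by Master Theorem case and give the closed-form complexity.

Master Theorem for T(n) = 13T(n/3) + O(n^1):

a = 13, b = 3, c = 1
log_b(a) = log_3(13) = 2.3347

Case 1: c = 1 < log_3(13) = 2.3347
T(n) = O(n^(log_3 13))

For T(n) = 13T(n/3) + O(n^1): log_3(13) = 2.3347. This is Case 1 of the Master Theorem (c < log_b(a), work dominated by leaves), giving O(n^(log_3 13)).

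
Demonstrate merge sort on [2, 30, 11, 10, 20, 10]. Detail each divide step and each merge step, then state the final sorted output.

Merge sort trace:

Split: [2, 30, 11, 10, 20, 10] -> [2, 30, 11] and [10, 20, 10]
  Split: [2, 30, 11] -> [2] and [30, 11]
    Split: [30, 11] -> [30] and [11]
    Merge: [30] + [11] -> [11, 30]
  Merge: [2] + [11, 30] -> [2, 11, 30]
  Split: [10, 20, 10] -> [10] and [20, 10]
    Split: [20, 10] -> [20] and [10]
    Merge: [20] + [10] -> [10, 20]
  Merge: [10] + [10, 20] -> [10, 10, 20]
Merge: [2, 11, 30] + [10, 10, 20] -> [2, 10, 10, 11, 20, 30]

Final sorted array: [2, 10, 10, 11, 20, 30]

The merge sort proceeds by recursively splitting the array and merging sorted halves.
After all merges, the sorted array is [2, 10, 10, 11, 20, 30].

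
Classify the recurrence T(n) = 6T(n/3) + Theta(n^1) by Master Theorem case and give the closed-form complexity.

Master Theorem for T(n) = 6T(n/3) + O(n^1):

a = 6, b = 3, c = 1
log_b(a) = log_3(6) = 1.6309

Case 1: c = 1 < log_3(6) = 1.6309
T(n) = O(n^(log_3 6))

For T(n) = 6T(n/3) + O(n^1): log_3(6) = 1.6309. This is Case 1 of the Master Theorem (c < log_b(a), work dominated by leaves), giving O(n^(log_3 6)).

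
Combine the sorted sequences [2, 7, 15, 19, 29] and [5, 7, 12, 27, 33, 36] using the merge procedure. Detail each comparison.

Merging process:

Compare 2 vs 5: take 2 from left. Merged: [2]
Compare 7 vs 5: take 5 from right. Merged: [2, 5]
Compare 7 vs 7: take 7 from left. Merged: [2, 5, 7]
Compare 15 vs 7: take 7 from right. Merged: [2, 5, 7, 7]
Compare 15 vs 12: take 12 from right. Merged: [2, 5, 7, 7, 12]
Compare 15 vs 27: take 15 from left. Merged: [2, 5, 7, 7, 12, 15]
Compare 19 vs 27: take 19 from left. Merged: [2, 5, 7, 7, 12, 15, 19]
Compare 29 vs 27: take 27 from right. Merged: [2, 5, 7, 7, 12, 15, 19, 27]
Compare 29 vs 33: take 29 from left. Merged: [2, 5, 7, 7, 12, 15, 19, 27, 29]
Append remaining from right: [33, 36]. Merged: [2, 5, 7, 7, 12, 15, 19, 27, 29, 33, 36]

Final merged array: [2, 5, 7, 7, 12, 15, 19, 27, 29, 33, 36]
Total comparisons: 9

The merged array is [2, 5, 7, 7, 12, 15, 19, 27, 29, 33, 36], requiring 9 comparisons. The merge step runs in O(n) time where n is the total number of elements.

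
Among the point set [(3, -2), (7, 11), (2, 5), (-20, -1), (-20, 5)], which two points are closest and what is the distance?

Computing all pairwise distances among 5 points:

d((3, -2), (7, 11)) = 13.6015
d((3, -2), (2, 5)) = 7.0711
d((3, -2), (-20, -1)) = 23.0217
d((3, -2), (-20, 5)) = 24.0416
d((7, 11), (2, 5)) = 7.8102
d((7, 11), (-20, -1)) = 29.5466
d((7, 11), (-20, 5)) = 27.6586
d((2, 5), (-20, -1)) = 22.8035
d((2, 5), (-20, 5)) = 22.0
d((-20, -1), (-20, 5)) = 6.0 <-- minimum

Closest pair: (-20, -1) and (-20, 5) with distance 6.0

The closest pair is (-20, -1) and (-20, 5) with Euclidean distance 6.0. For 5 points, brute-force pairwise comparison is shown above. For large n, the divide-and-conquer algorithm (sort by x, recurse on halves, check the dividing strip) achieves O(n log n).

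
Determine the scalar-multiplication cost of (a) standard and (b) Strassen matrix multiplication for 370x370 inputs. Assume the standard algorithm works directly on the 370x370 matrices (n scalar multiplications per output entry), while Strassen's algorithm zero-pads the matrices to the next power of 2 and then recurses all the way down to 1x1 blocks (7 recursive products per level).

Matrix multiplication for 370x370 matrices:

Strassen's algorithm requires power-of-2 dimensions. Pad 370x370 to 512x512 (next power of 2).

Standard algorithm: 370^3 = 50653000 multiplications
Strassen's algorithm: 7^(log2(512)) = 7^9 = 40353607 multiplications
Savings: 50653000 - 40353607 = 10299393 multiplications

Standard: 50653000 multiplications (370^3). Strassen: 40353607 multiplications (7^9, after padding to 512x512). Strassen reduces 8 recursive multiplications to 7 at each level.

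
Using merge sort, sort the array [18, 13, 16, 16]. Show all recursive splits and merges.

Merge sort trace:

Split: [18, 13, 16, 16] -> [18, 13] and [16, 16]
  Split: [18, 13] -> [18] and [13]
  Merge: [18] + [13] -> [13, 18]
  Split: [16, 16] -> [16] and [16]
  Merge: [16] + [16] -> [16, 16]
Merge: [13, 18] + [16, 16] -> [13, 16, 16, 18]

Final sorted array: [13, 16, 16, 18]

The merge sort proceeds by recursively splitting the array and merging sorted halves.
After all merges, the sorted array is [13, 16, 16, 18].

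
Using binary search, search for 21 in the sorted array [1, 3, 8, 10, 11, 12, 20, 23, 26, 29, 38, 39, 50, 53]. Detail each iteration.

Binary search for 21 in [1, 3, 8, 10, 11, 12, 20, 23, 26, 29, 38, 39, 50, 53]:

lo=0, hi=13, mid=6, arr[mid]=20 -> 20 < 21, search right half
lo=7, hi=13, mid=10, arr[mid]=38 -> 38 > 21, search left half
lo=7, hi=9, mid=8, arr[mid]=26 -> 26 > 21, search left half
lo=7, hi=7, mid=7, arr[mid]=23 -> 23 > 21, search left half
lo=7 > hi=6, target 21 not found

Binary search determines that 21 is not in the array after 4 comparisons. The search space was exhausted without finding the target.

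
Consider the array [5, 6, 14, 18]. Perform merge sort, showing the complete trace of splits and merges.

Merge sort trace:

Split: [5, 6, 14, 18] -> [5, 6] and [14, 18]
  Split: [5, 6] -> [5] and [6]
  Merge: [5] + [6] -> [5, 6]
  Split: [14, 18] -> [14] and [18]
  Merge: [14] + [18] -> [14, 18]
Merge: [5, 6] + [14, 18] -> [5, 6, 14, 18]

Final sorted array: [5, 6, 14, 18]

The merge sort proceeds by recursively splitting the array and merging sorted halves.
After all merges, the sorted array is [5, 6, 14, 18].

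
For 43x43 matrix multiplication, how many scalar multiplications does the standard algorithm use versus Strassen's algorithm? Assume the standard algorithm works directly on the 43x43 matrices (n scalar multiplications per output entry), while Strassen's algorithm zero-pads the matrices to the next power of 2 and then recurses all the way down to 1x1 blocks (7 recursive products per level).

Matrix multiplication for 43x43 matrices:

Strassen's algorithm requires power-of-2 dimensions. Pad 43x43 to 64x64 (next power of 2).

Standard algorithm: 43^3 = 79507 multiplications
Strassen's algorithm: 7^(log2(64)) = 7^6 = 117649 multiplications
Difference: 79507 - 117649 = -38142 (Strassen uses MORE here due to padding overhead — for small or just-over-power-of-2 n, padding can outweigh the per-level savings)

Standard: 79507 multiplications (43^3). Strassen: 117649 multiplications (7^6, after padding to 64x64). Strassen reduces 8 recursive multiplications to 7 at each level.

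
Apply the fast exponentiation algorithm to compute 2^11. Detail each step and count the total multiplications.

Computing 2^11 by squaring (build up from 2^1; each line after the first costs one multiplication):

2^1 = 2
2^2 = (2^1)^2 = 2^2 = 4
2^4 = (2^2)^2 = 4^2 = 16
2^5 = 2 * 2^4 = 2 * 16 = 32
2^10 = (2^5)^2 = 32^2 = 1024
2^11 = 2 * 2^10 = 2 * 1024 = 2048

Result: 2048
Multiplications needed: 5 (5 lines after 2^1)

2^11 = 2048. Using exponentiation by squaring, this requires 5 multiplications. The key idea: if the exponent is even, square the half-power; if odd, multiply by the base once.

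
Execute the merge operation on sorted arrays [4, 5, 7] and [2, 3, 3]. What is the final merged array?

Merging process:

Compare 4 vs 2: take 2 from right. Merged: [2]
Compare 4 vs 3: take 3 from right. Merged: [2, 3]
Compare 4 vs 3: take 3 from right. Merged: [2, 3, 3]
Append remaining from left: [4, 5, 7]. Merged: [2, 3, 3, 4, 5, 7]

Final merged array: [2, 3, 3, 4, 5, 7]
Total comparisons: 3

The merged array is [2, 3, 3, 4, 5, 7], requiring 3 comparisons. The merge step runs in O(n) time where n is the total number of elements.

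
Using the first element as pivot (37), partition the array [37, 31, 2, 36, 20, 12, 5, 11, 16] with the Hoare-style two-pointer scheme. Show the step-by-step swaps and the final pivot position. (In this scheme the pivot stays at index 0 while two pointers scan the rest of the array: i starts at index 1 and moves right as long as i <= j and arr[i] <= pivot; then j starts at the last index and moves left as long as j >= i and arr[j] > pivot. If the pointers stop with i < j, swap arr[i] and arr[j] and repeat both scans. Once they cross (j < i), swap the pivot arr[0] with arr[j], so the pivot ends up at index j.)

Hoare-style two-pointer partition with pivot = 37:

Initial array: [37, 31, 2, 36, 20, 12, 5, 11, 16]

Pointers start at i = 1, j = 8.
i ends at 9, j ends at 8: the pointers have crossed (j < i), so scanning stops.

Swap pivot arr[0] with arr[8] to place pivot at position 8: [16, 31, 2, 36, 20, 12, 5, 11, 37]
Pivot position: 8

After partitioning with pivot 37, the array becomes [16, 31, 2, 36, 20, 12, 5, 11, 37]. The pivot is placed at index 8. All elements to the left of the pivot are <= 37, and all elements to the right are > 37.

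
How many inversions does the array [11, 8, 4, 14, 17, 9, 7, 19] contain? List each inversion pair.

Finding inversions in [11, 8, 4, 14, 17, 9, 7, 19]:

(0, 1): arr[0]=11 > arr[1]=8
(0, 2): arr[0]=11 > arr[2]=4
(0, 5): arr[0]=11 > arr[5]=9
(0, 6): arr[0]=11 > arr[6]=7
(1, 2): arr[1]=8 > arr[2]=4
(1, 6): arr[1]=8 > arr[6]=7
(3, 5): arr[3]=14 > arr[5]=9
(3, 6): arr[3]=14 > arr[6]=7
(4, 5): arr[4]=17 > arr[5]=9
(4, 6): arr[4]=17 > arr[6]=7
(5, 6): arr[5]=9 > arr[6]=7

Total inversions: 11

The array has 11 inversion(s): (0,1), (0,2), (0,5), (0,6), (1,2), (1,6), (3,5), (3,6), (4,5), (4,6), (5,6). Each pair (i,j) satisfies i < j and arr[i] > arr[j].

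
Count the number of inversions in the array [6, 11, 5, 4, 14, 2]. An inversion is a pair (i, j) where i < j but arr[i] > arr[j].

Finding inversions in [6, 11, 5, 4, 14, 2]:

(0, 2): arr[0]=6 > arr[2]=5
(0, 3): arr[0]=6 > arr[3]=4
(0, 5): arr[0]=6 > arr[5]=2
(1, 2): arr[1]=11 > arr[2]=5
(1, 3): arr[1]=11 > arr[3]=4
(1, 5): arr[1]=11 > arr[5]=2
(2, 3): arr[2]=5 > arr[3]=4
(2, 5): arr[2]=5 > arr[5]=2
(3, 5): arr[3]=4 > arr[5]=2
(4, 5): arr[4]=14 > arr[5]=2

Total inversions: 10

The array has 10 inversion(s): (0,2), (0,3), (0,5), (1,2), (1,3), (1,5), (2,3), (2,5), (3,5), (4,5). Each pair (i,j) satisfies i < j and arr[i] > arr[j].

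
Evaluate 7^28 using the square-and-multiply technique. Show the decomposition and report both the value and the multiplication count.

Computing 7^28 by squaring (build up from 7^1; each line after the first costs one multiplication):

7^1 = 7
7^2 = (7^1)^2 = 7^2 = 49
7^3 = 7 * 7^2 = 7 * 49 = 343
7^6 = (7^3)^2 = 343^2 = 117649
7^7 = 7 * 7^6 = 7 * 117649 = 823543
7^14 = (7^7)^2 = 823543^2 = 678223072849
7^28 = (7^14)^2 = 678223072849^2 = 459986536544739960976801

Result: 459986536544739960976801
Multiplications needed: 6 (6 lines after 7^1)

7^28 = 459986536544739960976801. Using exponentiation by squaring, this requires 6 multiplications. The key idea: if the exponent is even, square the half-power; if odd, multiply by the base once.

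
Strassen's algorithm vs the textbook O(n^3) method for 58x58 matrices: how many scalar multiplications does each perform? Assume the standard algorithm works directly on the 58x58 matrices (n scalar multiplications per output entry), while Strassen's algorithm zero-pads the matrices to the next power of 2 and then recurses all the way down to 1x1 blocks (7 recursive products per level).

Matrix multiplication for 58x58 matrices:

Strassen's algorithm requires power-of-2 dimensions. Pad 58x58 to 64x64 (next power of 2).

Standard algorithm: 58^3 = 195112 multiplications
Strassen's algorithm: 7^(log2(64)) = 7^6 = 117649 multiplications
Savings: 195112 - 117649 = 77463 multiplications

Standard: 195112 multiplications (58^3). Strassen: 117649 multiplications (7^6, after padding to 64x64). Strassen reduces 8 recursive multiplications to 7 at each level.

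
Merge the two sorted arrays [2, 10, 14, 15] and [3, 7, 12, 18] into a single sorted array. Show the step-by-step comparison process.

Merging process:

Compare 2 vs 3: take 2 from left. Merged: [2]
Compare 10 vs 3: take 3 from right. Merged: [2, 3]
Compare 10 vs 7: take 7 from right. Merged: [2, 3, 7]
Compare 10 vs 12: take 10 from left. Merged: [2, 3, 7, 10]
Compare 14 vs 12: take 12 from right. Merged: [2, 3, 7, 10, 12]
Compare 14 vs 18: take 14 from left. Merged: [2, 3, 7, 10, 12, 14]
Compare 15 vs 18: take 15 from left. Merged: [2, 3, 7, 10, 12, 14, 15]
Append remaining from right: [18]. Merged: [2, 3, 7, 10, 12, 14, 15, 18]

Final merged array: [2, 3, 7, 10, 12, 14, 15, 18]
Total comparisons: 7

The merged array is [2, 3, 7, 10, 12, 14, 15, 18], requiring 7 comparisons. The merge step runs in O(n) time where n is the total number of elements.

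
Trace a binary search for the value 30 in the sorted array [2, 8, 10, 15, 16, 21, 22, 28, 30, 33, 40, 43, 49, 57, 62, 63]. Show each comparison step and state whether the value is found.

Binary search for 30 in [2, 8, 10, 15, 16, 21, 22, 28, 30, 33, 40, 43, 49, 57, 62, 63]:

lo=0, hi=15, mid=7, arr[mid]=28 -> 28 < 30, search right half
lo=8, hi=15, mid=11, arr[mid]=43 -> 43 > 30, search left half
lo=8, hi=10, mid=9, arr[mid]=33 -> 33 > 30, search left half
lo=8, hi=8, mid=8, arr[mid]=30 -> Found target at index 8!

Binary search finds 30 at index 8 after 4 comparisons. The search repeatedly halves the search space by comparing with the middle element.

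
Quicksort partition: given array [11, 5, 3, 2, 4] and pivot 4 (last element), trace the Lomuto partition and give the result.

Lomuto partition with pivot = 4:

Initial array: [11, 5, 3, 2, 4]

arr[0]=11 > 4: no swap
arr[1]=5 > 4: no swap
arr[2]=3 <= 4: swap with position 0, array becomes [3, 5, 11, 2, 4]
arr[3]=2 <= 4: swap with position 1, array becomes [3, 2, 11, 5, 4]

Place pivot at position 2: [3, 2, 4, 5, 11]
Pivot position: 2

After partitioning with pivot 4, the array becomes [3, 2, 4, 5, 11]. The pivot is placed at index 2. All elements to the left of the pivot are <= 4, and all elements to the right are > 4.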